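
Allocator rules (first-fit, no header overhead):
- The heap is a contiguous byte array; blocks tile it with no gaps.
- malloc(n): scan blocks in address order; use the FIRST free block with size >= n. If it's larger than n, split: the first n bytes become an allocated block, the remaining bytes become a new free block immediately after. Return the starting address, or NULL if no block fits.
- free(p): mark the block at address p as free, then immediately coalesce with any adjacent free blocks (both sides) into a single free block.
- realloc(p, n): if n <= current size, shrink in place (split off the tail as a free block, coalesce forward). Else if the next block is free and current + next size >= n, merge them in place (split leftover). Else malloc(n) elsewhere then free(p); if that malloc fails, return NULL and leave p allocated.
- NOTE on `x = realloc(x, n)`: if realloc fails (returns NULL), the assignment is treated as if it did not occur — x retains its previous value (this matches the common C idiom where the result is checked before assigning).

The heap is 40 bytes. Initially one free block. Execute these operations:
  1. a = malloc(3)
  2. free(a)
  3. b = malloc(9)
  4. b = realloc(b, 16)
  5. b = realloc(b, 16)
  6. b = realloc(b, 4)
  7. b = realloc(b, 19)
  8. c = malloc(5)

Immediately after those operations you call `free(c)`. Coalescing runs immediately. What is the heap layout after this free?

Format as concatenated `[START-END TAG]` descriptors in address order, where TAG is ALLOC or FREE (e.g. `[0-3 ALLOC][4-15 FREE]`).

Op 1: a = malloc(3) -> a = 0; heap: [0-2 ALLOC][3-39 FREE]
Op 2: free(a) -> (freed a); heap: [0-39 FREE]
Op 3: b = malloc(9) -> b = 0; heap: [0-8 ALLOC][9-39 FREE]
Op 4: b = realloc(b, 16) -> b = 0; heap: [0-15 ALLOC][16-39 FREE]
Op 5: b = realloc(b, 16) -> b = 0; heap: [0-15 ALLOC][16-39 FREE]
Op 6: b = realloc(b, 4) -> b = 0; heap: [0-3 ALLOC][4-39 FREE]
Op 7: b = realloc(b, 19) -> b = 0; heap: [0-18 ALLOC][19-39 FREE]
Op 8: c = malloc(5) -> c = 19; heap: [0-18 ALLOC][19-23 ALLOC][24-39 FREE]
free(c): c = 19 -> block [19-23 ALLOC]; mark free, coalesce with adjacent free neighbors -> [0-18 ALLOC][19-39 FREE]

Answer: [0-18 ALLOC][19-39 FREE]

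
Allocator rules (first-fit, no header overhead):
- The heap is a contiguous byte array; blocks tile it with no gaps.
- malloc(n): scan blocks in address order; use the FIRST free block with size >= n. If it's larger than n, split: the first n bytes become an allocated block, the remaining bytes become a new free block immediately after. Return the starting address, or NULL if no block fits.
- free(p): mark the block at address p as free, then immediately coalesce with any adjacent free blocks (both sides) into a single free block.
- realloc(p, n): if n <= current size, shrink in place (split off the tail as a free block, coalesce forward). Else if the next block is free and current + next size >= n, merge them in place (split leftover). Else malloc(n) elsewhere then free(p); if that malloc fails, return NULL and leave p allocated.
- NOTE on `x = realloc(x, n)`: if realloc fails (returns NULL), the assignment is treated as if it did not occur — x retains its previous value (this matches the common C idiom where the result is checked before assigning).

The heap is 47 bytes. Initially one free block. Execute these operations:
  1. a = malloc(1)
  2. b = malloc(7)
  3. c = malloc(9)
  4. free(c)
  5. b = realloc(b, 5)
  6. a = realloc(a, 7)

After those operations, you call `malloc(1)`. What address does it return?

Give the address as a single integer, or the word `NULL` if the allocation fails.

Answer: 0

Derivation:
Op 1: a = malloc(1) -> a = 0; heap: [0-0 ALLOC][1-46 FREE]
Op 2: b = malloc(7) -> b = 1; heap: [0-0 ALLOC][1-7 ALLOC][8-46 FREE]
Op 3: c = malloc(9) -> c = 8; heap: [0-0 ALLOC][1-7 ALLOC][8-16 ALLOC][17-46 FREE]
Op 4: free(c) -> (freed c); heap: [0-0 ALLOC][1-7 ALLOC][8-46 FREE]
Op 5: b = realloc(b, 5) -> b = 1; heap: [0-0 ALLOC][1-5 ALLOC][6-46 FREE]
Op 6: a = realloc(a, 7) -> a = 6; heap: [0-0 FREE][1-5 ALLOC][6-12 ALLOC][13-46 FREE]
malloc(1): first-fit scan over [0-0 FREE][1-5 ALLOC][6-12 ALLOC][13-46 FREE] -> 0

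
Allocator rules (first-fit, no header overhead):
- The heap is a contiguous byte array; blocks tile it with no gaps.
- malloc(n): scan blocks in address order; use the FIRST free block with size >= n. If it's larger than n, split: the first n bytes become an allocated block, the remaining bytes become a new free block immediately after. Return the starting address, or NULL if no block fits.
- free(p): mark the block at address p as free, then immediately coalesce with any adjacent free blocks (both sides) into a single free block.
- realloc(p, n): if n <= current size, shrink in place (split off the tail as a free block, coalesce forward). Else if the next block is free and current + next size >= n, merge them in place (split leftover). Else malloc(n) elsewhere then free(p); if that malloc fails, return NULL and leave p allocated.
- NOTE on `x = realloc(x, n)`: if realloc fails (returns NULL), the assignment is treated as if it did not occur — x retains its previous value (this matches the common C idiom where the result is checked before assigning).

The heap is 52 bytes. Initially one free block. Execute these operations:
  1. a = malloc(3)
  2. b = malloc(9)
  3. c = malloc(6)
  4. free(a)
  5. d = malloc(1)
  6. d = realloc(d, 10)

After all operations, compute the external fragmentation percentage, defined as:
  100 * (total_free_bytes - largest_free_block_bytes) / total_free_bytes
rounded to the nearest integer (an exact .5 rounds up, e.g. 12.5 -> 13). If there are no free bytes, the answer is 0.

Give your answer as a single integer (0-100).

Answer: 11

Derivation:
Op 1: a = malloc(3) -> a = 0; heap: [0-2 ALLOC][3-51 FREE]
Op 2: b = malloc(9) -> b = 3; heap: [0-2 ALLOC][3-11 ALLOC][12-51 FREE]
Op 3: c = malloc(6) -> c = 12; heap: [0-2 ALLOC][3-11 ALLOC][12-17 ALLOC][18-51 FREE]
Op 4: free(a) -> (freed a); heap: [0-2 FREE][3-11 ALLOC][12-17 ALLOC][18-51 FREE]
Op 5: d = malloc(1) -> d = 0; heap: [0-0 ALLOC][1-2 FREE][3-11 ALLOC][12-17 ALLOC][18-51 FREE]
Op 6: d = realloc(d, 10) -> d = 18; heap: [0-2 FREE][3-11 ALLOC][12-17 ALLOC][18-27 ALLOC][28-51 FREE]
Free blocks: [3 24] total_free=27 largest=24 -> 100*(27-24)/27 = 300/27 ≈ 11.111 -> rounds to 11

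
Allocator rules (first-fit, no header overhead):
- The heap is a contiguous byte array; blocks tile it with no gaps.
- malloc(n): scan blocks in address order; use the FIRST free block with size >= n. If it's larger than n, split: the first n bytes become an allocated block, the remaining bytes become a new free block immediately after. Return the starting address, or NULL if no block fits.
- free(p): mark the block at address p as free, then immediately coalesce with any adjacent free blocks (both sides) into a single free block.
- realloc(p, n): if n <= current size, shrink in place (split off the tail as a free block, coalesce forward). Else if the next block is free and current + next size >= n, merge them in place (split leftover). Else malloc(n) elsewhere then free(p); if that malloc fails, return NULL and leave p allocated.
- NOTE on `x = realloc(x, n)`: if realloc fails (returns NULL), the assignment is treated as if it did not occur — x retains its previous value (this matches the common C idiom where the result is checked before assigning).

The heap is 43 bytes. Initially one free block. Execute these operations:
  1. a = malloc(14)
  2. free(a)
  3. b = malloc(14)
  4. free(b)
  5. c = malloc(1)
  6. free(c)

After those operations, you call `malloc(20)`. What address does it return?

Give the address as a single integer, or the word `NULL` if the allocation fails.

Answer: 0

Derivation:
Op 1: a = malloc(14) -> a = 0; heap: [0-13 ALLOC][14-42 FREE]
Op 2: free(a) -> (freed a); heap: [0-42 FREE]
Op 3: b = malloc(14) -> b = 0; heap: [0-13 ALLOC][14-42 FREE]
Op 4: free(b) -> (freed b); heap: [0-42 FREE]
Op 5: c = malloc(1) -> c = 0; heap: [0-0 ALLOC][1-42 FREE]
Op 6: free(c) -> (freed c); heap: [0-42 FREE]
malloc(20): first-fit scan over [0-42 FREE] -> 0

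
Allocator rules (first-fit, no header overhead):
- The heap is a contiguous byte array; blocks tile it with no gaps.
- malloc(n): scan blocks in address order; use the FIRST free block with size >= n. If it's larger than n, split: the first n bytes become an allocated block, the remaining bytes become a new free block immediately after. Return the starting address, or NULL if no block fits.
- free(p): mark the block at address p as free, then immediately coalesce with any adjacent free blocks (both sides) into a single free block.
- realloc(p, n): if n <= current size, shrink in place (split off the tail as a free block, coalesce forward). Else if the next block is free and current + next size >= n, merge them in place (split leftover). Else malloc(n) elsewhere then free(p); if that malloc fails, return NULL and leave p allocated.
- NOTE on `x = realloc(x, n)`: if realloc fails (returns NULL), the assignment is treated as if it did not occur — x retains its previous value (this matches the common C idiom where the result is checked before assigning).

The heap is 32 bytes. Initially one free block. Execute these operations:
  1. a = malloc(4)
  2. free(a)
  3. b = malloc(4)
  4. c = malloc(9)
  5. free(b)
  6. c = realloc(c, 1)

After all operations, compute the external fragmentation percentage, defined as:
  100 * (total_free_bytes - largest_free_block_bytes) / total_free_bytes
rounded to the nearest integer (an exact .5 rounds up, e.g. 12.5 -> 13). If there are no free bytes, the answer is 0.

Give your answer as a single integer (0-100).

Op 1: a = malloc(4) -> a = 0; heap: [0-3 ALLOC][4-31 FREE]
Op 2: free(a) -> (freed a); heap: [0-31 FREE]
Op 3: b = malloc(4) -> b = 0; heap: [0-3 ALLOC][4-31 FREE]
Op 4: c = malloc(9) -> c = 4; heap: [0-3 ALLOC][4-12 ALLOC][13-31 FREE]
Op 5: free(b) -> (freed b); heap: [0-3 FREE][4-12 ALLOC][13-31 FREE]
Op 6: c = realloc(c, 1) -> c = 4; heap: [0-3 FREE][4-4 ALLOC][5-31 FREE]
Free blocks: [4 27] total_free=31 largest=27 -> 100*(31-27)/31 = 400/31 ≈ 12.903 -> rounds to 13

Answer: 13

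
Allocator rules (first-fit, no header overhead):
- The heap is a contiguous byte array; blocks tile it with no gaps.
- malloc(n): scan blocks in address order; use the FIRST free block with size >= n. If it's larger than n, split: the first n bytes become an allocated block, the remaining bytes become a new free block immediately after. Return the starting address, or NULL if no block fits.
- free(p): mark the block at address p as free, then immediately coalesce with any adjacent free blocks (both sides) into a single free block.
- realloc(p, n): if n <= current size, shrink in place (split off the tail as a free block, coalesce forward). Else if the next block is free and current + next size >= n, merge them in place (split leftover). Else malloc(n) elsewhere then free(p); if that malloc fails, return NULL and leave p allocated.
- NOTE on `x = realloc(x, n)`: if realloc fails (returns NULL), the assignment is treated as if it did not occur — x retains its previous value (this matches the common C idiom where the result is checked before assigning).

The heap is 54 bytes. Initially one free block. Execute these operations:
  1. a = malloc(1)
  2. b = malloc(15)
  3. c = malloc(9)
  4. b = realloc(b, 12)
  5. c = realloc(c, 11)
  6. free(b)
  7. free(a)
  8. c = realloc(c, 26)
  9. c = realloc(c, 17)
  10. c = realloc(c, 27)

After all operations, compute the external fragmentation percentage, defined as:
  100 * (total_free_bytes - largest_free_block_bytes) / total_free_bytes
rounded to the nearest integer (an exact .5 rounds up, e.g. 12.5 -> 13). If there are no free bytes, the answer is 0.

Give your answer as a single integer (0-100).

Answer: 41

Derivation:
Op 1: a = malloc(1) -> a = 0; heap: [0-0 ALLOC][1-53 FREE]
Op 2: b = malloc(15) -> b = 1; heap: [0-0 ALLOC][1-15 ALLOC][16-53 FREE]
Op 3: c = malloc(9) -> c = 16; heap: [0-0 ALLOC][1-15 ALLOC][16-24 ALLOC][25-53 FREE]
Op 4: b = realloc(b, 12) -> b = 1; heap: [0-0 ALLOC][1-12 ALLOC][13-15 FREE][16-24 ALLOC][25-53 FREE]
Op 5: c = realloc(c, 11) -> c = 16; heap: [0-0 ALLOC][1-12 ALLOC][13-15 FREE][16-26 ALLOC][27-53 FREE]
Op 6: free(b) -> (freed b); heap: [0-0 ALLOC][1-15 FREE][16-26 ALLOC][27-53 FREE]
Op 7: free(a) -> (freed a); heap: [0-15 FREE][16-26 ALLOC][27-53 FREE]
Op 8: c = realloc(c, 26) -> c = 16; heap: [0-15 FREE][16-41 ALLOC][42-53 FREE]
Op 9: c = realloc(c, 17) -> c = 16; heap: [0-15 FREE][16-32 ALLOC][33-53 FREE]
Op 10: c = realloc(c, 27) -> c = 16; heap: [0-15 FREE][16-42 ALLOC][43-53 FREE]
Free blocks: [16 11] total_free=27 largest=16 -> 100*(27-16)/27 = 1100/27 ≈ 40.741 -> rounds to 41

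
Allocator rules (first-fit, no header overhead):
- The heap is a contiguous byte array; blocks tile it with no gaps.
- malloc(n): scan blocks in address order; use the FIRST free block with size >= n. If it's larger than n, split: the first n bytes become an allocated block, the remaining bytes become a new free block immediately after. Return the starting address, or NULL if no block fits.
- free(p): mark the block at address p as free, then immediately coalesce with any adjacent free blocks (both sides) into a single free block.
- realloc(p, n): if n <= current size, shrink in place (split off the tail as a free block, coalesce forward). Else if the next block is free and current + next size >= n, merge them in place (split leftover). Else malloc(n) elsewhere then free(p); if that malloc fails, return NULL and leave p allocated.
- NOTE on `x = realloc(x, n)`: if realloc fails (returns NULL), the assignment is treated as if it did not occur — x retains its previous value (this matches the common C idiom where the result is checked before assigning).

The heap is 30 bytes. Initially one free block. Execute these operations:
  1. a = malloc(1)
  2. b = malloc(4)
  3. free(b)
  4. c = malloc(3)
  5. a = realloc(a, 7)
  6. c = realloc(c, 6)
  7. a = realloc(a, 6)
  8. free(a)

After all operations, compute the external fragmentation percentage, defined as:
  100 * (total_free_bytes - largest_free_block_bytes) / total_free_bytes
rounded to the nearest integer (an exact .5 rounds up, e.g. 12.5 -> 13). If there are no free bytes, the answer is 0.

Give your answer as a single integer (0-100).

Op 1: a = malloc(1) -> a = 0; heap: [0-0 ALLOC][1-29 FREE]
Op 2: b = malloc(4) -> b = 1; heap: [0-0 ALLOC][1-4 ALLOC][5-29 FREE]
Op 3: free(b) -> (freed b); heap: [0-0 ALLOC][1-29 FREE]
Op 4: c = malloc(3) -> c = 1; heap: [0-0 ALLOC][1-3 ALLOC][4-29 FREE]
Op 5: a = realloc(a, 7) -> a = 4; heap: [0-0 FREE][1-3 ALLOC][4-10 ALLOC][11-29 FREE]
Op 6: c = realloc(c, 6) -> c = 11; heap: [0-3 FREE][4-10 ALLOC][11-16 ALLOC][17-29 FREE]
Op 7: a = realloc(a, 6) -> a = 4; heap: [0-3 FREE][4-9 ALLOC][10-10 FREE][11-16 ALLOC][17-29 FREE]
Op 8: free(a) -> (freed a); heap: [0-10 FREE][11-16 ALLOC][17-29 FREE]
Free blocks: [11 13] total_free=24 largest=13 -> 100*(24-13)/24 = 1100/24 ≈ 45.833 -> rounds to 46

Answer: 46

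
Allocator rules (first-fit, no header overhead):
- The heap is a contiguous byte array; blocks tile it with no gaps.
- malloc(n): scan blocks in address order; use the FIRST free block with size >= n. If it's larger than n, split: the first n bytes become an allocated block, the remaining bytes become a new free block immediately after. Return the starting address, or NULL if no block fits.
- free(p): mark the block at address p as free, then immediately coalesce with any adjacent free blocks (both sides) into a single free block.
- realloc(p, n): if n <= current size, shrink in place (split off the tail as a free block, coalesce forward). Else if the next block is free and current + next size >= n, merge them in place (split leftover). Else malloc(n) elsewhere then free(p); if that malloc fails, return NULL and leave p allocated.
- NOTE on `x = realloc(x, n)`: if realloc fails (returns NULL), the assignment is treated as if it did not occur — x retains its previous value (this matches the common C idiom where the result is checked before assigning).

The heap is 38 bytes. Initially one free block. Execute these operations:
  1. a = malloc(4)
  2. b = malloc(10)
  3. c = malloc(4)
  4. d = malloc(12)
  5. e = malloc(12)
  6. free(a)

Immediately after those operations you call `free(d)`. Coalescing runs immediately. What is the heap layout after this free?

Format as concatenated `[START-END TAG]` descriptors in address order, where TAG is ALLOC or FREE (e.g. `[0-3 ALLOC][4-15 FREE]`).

Answer: [0-3 FREE][4-13 ALLOC][14-17 ALLOC][18-37 FREE]

Derivation:
Op 1: a = malloc(4) -> a = 0; heap: [0-3 ALLOC][4-37 FREE]
Op 2: b = malloc(10) -> b = 4; heap: [0-3 ALLOC][4-13 ALLOC][14-37 FREE]
Op 3: c = malloc(4) -> c = 14; heap: [0-3 ALLOC][4-13 ALLOC][14-17 ALLOC][18-37 FREE]
Op 4: d = malloc(12) -> d = 18; heap: [0-3 ALLOC][4-13 ALLOC][14-17 ALLOC][18-29 ALLOC][30-37 FREE]
Op 5: e = malloc(12) -> e = NULL; heap: [0-3 ALLOC][4-13 ALLOC][14-17 ALLOC][18-29 ALLOC][30-37 FREE]
Op 6: free(a) -> (freed a); heap: [0-3 FREE][4-13 ALLOC][14-17 ALLOC][18-29 ALLOC][30-37 FREE]
free(d): d = 18 -> block [18-29 ALLOC]; mark free, coalesce with adjacent free neighbors -> [0-3 FREE][4-13 ALLOC][14-17 ALLOC][18-37 FREE]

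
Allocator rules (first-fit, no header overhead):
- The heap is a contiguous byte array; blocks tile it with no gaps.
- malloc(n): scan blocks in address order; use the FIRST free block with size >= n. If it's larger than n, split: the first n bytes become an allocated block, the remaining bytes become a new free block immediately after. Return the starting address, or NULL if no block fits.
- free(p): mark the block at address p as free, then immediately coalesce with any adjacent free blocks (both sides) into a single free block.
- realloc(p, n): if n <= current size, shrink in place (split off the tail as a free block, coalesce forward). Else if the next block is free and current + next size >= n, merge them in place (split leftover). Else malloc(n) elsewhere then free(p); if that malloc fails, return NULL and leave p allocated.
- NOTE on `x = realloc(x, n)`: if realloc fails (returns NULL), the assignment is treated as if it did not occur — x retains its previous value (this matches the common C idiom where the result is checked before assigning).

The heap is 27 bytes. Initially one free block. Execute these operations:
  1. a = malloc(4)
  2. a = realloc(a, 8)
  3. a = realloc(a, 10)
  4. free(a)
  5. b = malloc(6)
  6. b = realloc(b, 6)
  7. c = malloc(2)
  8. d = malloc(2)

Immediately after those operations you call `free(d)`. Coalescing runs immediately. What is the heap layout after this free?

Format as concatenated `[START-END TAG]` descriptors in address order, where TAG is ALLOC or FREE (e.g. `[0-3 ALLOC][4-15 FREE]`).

Op 1: a = malloc(4) -> a = 0; heap: [0-3 ALLOC][4-26 FREE]
Op 2: a = realloc(a, 8) -> a = 0; heap: [0-7 ALLOC][8-26 FREE]
Op 3: a = realloc(a, 10) -> a = 0; heap: [0-9 ALLOC][10-26 FREE]
Op 4: free(a) -> (freed a); heap: [0-26 FREE]
Op 5: b = malloc(6) -> b = 0; heap: [0-5 ALLOC][6-26 FREE]
Op 6: b = realloc(b, 6) -> b = 0; heap: [0-5 ALLOC][6-26 FREE]
Op 7: c = malloc(2) -> c = 6; heap: [0-5 ALLOC][6-7 ALLOC][8-26 FREE]
Op 8: d = malloc(2) -> d = 8; heap: [0-5 ALLOC][6-7 ALLOC][8-9 ALLOC][10-26 FREE]
free(d): d = 8 -> block [8-9 ALLOC]; mark free, coalesce with adjacent free neighbors -> [0-5 ALLOC][6-7 ALLOC][8-26 FREE]

Answer: [0-5 ALLOC][6-7 ALLOC][8-26 FREE]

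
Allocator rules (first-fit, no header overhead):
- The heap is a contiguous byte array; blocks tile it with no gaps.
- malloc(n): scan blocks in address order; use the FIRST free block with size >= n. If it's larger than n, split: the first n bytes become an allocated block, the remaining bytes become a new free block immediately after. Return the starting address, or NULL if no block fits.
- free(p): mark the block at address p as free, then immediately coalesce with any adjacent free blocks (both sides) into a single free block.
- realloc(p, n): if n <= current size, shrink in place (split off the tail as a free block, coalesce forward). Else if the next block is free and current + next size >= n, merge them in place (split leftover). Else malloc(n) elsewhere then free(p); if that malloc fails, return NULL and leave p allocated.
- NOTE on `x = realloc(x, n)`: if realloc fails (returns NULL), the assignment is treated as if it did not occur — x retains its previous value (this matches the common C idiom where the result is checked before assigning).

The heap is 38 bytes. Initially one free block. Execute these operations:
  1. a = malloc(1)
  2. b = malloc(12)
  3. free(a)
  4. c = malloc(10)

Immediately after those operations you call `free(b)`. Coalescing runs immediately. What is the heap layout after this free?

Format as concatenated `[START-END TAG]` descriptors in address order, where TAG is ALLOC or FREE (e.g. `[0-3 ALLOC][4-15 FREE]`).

Op 1: a = malloc(1) -> a = 0; heap: [0-0 ALLOC][1-37 FREE]
Op 2: b = malloc(12) -> b = 1; heap: [0-0 ALLOC][1-12 ALLOC][13-37 FREE]
Op 3: free(a) -> (freed a); heap: [0-0 FREE][1-12 ALLOC][13-37 FREE]
Op 4: c = malloc(10) -> c = 13; heap: [0-0 FREE][1-12 ALLOC][13-22 ALLOC][23-37 FREE]
free(b): b = 1 -> block [1-12 ALLOC]; mark free, coalesce with adjacent free neighbors -> [0-12 FREE][13-22 ALLOC][23-37 FREE]

Answer: [0-12 FREE][13-22 ALLOC][23-37 FREE]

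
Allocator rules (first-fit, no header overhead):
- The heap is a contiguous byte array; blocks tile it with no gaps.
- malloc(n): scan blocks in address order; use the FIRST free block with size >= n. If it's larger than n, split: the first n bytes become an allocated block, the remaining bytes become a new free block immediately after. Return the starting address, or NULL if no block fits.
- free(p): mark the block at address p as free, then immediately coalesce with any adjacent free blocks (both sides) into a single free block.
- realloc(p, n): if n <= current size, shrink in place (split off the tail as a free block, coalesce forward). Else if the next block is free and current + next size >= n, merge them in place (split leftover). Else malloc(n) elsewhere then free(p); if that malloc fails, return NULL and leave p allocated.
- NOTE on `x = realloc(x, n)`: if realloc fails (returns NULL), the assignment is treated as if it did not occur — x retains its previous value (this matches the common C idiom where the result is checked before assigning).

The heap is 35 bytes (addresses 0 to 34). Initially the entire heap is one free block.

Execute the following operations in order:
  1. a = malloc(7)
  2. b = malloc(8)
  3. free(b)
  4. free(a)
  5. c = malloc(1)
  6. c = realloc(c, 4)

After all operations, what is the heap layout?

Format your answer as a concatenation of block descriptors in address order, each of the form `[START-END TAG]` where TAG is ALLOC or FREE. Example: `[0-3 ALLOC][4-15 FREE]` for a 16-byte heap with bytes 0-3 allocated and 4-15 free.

Op 1: a = malloc(7) -> a = 0; heap: [0-6 ALLOC][7-34 FREE]
Op 2: b = malloc(8) -> b = 7; heap: [0-6 ALLOC][7-14 ALLOC][15-34 FREE]
Op 3: free(b) -> (freed b); heap: [0-6 ALLOC][7-34 FREE]
Op 4: free(a) -> (freed a); heap: [0-34 FREE]
Op 5: c = malloc(1) -> c = 0; heap: [0-0 ALLOC][1-34 FREE]
Op 6: c = realloc(c, 4) -> c = 0; heap: [0-3 ALLOC][4-34 FREE]

Answer: [0-3 ALLOC][4-34 FREE]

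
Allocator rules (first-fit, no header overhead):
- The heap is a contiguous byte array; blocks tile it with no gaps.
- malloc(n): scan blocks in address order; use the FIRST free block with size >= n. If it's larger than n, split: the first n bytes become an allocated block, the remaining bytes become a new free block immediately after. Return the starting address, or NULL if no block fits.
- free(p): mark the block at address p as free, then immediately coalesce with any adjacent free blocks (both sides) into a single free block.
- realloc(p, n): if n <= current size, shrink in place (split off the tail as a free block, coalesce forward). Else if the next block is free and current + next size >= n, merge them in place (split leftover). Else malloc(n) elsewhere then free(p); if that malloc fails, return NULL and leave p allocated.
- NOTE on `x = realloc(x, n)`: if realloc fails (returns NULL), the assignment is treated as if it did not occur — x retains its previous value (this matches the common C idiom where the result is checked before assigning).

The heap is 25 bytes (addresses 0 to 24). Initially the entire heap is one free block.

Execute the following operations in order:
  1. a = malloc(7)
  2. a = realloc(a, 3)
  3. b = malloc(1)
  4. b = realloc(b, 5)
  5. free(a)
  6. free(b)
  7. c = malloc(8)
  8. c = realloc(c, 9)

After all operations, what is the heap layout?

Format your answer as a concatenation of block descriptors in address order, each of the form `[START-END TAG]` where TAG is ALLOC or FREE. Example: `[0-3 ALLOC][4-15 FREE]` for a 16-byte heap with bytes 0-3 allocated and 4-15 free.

Op 1: a = malloc(7) -> a = 0; heap: [0-6 ALLOC][7-24 FREE]
Op 2: a = realloc(a, 3) -> a = 0; heap: [0-2 ALLOC][3-24 FREE]
Op 3: b = malloc(1) -> b = 3; heap: [0-2 ALLOC][3-3 ALLOC][4-24 FREE]
Op 4: b = realloc(b, 5) -> b = 3; heap: [0-2 ALLOC][3-7 ALLOC][8-24 FREE]
Op 5: free(a) -> (freed a); heap: [0-2 FREE][3-7 ALLOC][8-24 FREE]
Op 6: free(b) -> (freed b); heap: [0-24 FREE]
Op 7: c = malloc(8) -> c = 0; heap: [0-7 ALLOC][8-24 FREE]
Op 8: c = realloc(c, 9) -> c = 0; heap: [0-8 ALLOC][9-24 FREE]

Answer: [0-8 ALLOC][9-24 FREE]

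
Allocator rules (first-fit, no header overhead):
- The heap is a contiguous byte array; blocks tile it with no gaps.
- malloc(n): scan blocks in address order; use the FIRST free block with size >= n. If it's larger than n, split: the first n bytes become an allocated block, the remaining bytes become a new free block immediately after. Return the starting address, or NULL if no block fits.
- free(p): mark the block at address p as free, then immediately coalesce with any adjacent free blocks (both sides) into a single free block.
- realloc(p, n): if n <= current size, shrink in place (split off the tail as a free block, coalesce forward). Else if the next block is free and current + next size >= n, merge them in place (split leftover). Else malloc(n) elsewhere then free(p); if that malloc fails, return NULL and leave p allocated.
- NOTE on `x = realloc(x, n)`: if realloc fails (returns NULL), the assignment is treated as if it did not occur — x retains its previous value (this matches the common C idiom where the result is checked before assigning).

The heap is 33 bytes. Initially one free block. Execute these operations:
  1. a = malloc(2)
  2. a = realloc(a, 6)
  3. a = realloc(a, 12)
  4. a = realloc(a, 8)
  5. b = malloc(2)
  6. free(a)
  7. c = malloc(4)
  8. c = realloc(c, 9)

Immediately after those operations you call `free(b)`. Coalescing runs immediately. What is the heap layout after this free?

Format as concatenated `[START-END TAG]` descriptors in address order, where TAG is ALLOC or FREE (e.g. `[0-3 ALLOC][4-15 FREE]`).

Op 1: a = malloc(2) -> a = 0; heap: [0-1 ALLOC][2-32 FREE]
Op 2: a = realloc(a, 6) -> a = 0; heap: [0-5 ALLOC][6-32 FREE]
Op 3: a = realloc(a, 12) -> a = 0; heap: [0-11 ALLOC][12-32 FREE]
Op 4: a = realloc(a, 8) -> a = 0; heap: [0-7 ALLOC][8-32 FREE]
Op 5: b = malloc(2) -> b = 8; heap: [0-7 ALLOC][8-9 ALLOC][10-32 FREE]
Op 6: free(a) -> (freed a); heap: [0-7 FREE][8-9 ALLOC][10-32 FREE]
Op 7: c = malloc(4) -> c = 0; heap: [0-3 ALLOC][4-7 FREE][8-9 ALLOC][10-32 FREE]
Op 8: c = realloc(c, 9) -> c = 10; heap: [0-7 FREE][8-9 ALLOC][10-18 ALLOC][19-32 FREE]
free(b): b = 8 -> block [8-9 ALLOC]; mark free, coalesce with adjacent free neighbors -> [0-9 FREE][10-18 ALLOC][19-32 FREE]

Answer: [0-9 FREE][10-18 ALLOC][19-32 FREE]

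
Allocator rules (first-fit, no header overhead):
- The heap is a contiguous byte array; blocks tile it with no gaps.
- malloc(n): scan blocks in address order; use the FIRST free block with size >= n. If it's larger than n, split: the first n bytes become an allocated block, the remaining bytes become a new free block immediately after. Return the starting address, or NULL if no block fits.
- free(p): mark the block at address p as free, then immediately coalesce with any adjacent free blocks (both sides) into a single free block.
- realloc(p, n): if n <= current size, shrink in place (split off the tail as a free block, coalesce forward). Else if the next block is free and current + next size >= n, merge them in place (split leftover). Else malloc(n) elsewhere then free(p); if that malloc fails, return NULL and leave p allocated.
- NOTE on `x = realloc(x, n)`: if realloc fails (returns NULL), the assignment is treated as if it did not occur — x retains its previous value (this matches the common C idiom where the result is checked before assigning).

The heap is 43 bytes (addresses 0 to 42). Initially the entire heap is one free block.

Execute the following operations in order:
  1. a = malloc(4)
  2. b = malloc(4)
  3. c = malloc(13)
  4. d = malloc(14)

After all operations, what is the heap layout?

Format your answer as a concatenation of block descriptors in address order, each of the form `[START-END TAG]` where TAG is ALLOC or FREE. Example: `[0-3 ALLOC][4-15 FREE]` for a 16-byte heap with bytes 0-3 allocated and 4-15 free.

Op 1: a = malloc(4) -> a = 0; heap: [0-3 ALLOC][4-42 FREE]
Op 2: b = malloc(4) -> b = 4; heap: [0-3 ALLOC][4-7 ALLOC][8-42 FREE]
Op 3: c = malloc(13) -> c = 8; heap: [0-3 ALLOC][4-7 ALLOC][8-20 ALLOC][21-42 FREE]
Op 4: d = malloc(14) -> d = 21; heap: [0-3 ALLOC][4-7 ALLOC][8-20 ALLOC][21-34 ALLOC][35-42 FREE]

Answer: [0-3 ALLOC][4-7 ALLOC][8-20 ALLOC][21-34 ALLOC][35-42 FREE]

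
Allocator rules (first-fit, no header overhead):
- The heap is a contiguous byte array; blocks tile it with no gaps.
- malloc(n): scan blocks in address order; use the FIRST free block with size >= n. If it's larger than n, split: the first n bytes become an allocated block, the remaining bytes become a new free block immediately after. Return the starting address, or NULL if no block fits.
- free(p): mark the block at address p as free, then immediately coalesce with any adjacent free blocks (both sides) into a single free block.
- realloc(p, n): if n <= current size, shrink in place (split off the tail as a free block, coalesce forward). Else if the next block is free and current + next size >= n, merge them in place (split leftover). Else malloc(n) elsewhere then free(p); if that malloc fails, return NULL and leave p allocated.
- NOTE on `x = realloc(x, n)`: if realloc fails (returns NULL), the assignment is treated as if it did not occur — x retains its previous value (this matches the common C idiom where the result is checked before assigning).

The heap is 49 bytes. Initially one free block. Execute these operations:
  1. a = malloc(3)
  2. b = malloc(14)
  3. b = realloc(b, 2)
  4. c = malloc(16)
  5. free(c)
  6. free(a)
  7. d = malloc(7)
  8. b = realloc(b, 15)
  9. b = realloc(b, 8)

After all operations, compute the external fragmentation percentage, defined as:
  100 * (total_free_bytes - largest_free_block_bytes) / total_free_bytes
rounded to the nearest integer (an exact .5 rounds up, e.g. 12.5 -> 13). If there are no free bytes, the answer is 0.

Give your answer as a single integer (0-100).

Answer: 15

Derivation:
Op 1: a = malloc(3) -> a = 0; heap: [0-2 ALLOC][3-48 FREE]
Op 2: b = malloc(14) -> b = 3; heap: [0-2 ALLOC][3-16 ALLOC][17-48 FREE]
Op 3: b = realloc(b, 2) -> b = 3; heap: [0-2 ALLOC][3-4 ALLOC][5-48 FREE]
Op 4: c = malloc(16) -> c = 5; heap: [0-2 ALLOC][3-4 ALLOC][5-20 ALLOC][21-48 FREE]
Op 5: free(c) -> (freed c); heap: [0-2 ALLOC][3-4 ALLOC][5-48 FREE]
Op 6: free(a) -> (freed a); heap: [0-2 FREE][3-4 ALLOC][5-48 FREE]
Op 7: d = malloc(7) -> d = 5; heap: [0-2 FREE][3-4 ALLOC][5-11 ALLOC][12-48 FREE]
Op 8: b = realloc(b, 15) -> b = 12; heap: [0-4 FREE][5-11 ALLOC][12-26 ALLOC][27-48 FREE]
Op 9: b = realloc(b, 8) -> b = 12; heap: [0-4 FREE][5-11 ALLOC][12-19 ALLOC][20-48 FREE]
Free blocks: [5 29] total_free=34 largest=29 -> 100*(34-29)/34 = 500/34 ≈ 14.706 -> rounds to 15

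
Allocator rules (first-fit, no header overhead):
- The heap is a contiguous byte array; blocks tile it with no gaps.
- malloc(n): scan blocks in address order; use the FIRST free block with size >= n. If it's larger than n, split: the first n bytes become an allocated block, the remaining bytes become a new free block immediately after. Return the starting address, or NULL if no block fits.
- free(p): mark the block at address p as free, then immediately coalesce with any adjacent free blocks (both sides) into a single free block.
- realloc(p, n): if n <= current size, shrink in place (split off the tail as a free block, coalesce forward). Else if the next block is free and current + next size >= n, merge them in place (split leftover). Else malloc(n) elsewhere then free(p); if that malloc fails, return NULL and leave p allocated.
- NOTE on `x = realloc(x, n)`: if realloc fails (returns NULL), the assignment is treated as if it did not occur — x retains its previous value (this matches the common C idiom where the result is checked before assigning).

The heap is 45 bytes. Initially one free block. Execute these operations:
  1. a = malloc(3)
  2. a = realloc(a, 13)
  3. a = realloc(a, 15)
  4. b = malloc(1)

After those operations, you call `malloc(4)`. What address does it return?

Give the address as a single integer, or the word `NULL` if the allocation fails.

Answer: 16

Derivation:
Op 1: a = malloc(3) -> a = 0; heap: [0-2 ALLOC][3-44 FREE]
Op 2: a = realloc(a, 13) -> a = 0; heap: [0-12 ALLOC][13-44 FREE]
Op 3: a = realloc(a, 15) -> a = 0; heap: [0-14 ALLOC][15-44 FREE]
Op 4: b = malloc(1) -> b = 15; heap: [0-14 ALLOC][15-15 ALLOC][16-44 FREE]
malloc(4): first-fit scan over [0-14 ALLOC][15-15 ALLOC][16-44 FREE] -> 16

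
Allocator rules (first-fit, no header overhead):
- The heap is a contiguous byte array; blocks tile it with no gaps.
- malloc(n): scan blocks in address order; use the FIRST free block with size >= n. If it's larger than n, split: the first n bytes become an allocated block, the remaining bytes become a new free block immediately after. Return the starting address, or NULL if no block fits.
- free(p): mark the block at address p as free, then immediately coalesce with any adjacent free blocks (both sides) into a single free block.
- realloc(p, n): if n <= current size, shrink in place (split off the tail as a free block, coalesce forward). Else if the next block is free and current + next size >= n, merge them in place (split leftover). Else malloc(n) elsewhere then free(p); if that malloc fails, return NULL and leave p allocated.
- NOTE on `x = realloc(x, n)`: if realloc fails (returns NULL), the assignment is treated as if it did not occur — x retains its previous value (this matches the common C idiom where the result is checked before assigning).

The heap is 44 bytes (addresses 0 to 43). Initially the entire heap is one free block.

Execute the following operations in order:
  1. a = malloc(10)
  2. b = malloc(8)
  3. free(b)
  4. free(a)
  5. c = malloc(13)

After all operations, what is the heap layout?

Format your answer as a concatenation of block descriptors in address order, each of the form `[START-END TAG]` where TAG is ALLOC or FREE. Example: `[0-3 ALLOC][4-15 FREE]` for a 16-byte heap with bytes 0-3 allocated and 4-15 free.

Answer: [0-12 ALLOC][13-43 FREE]

Derivation:
Op 1: a = malloc(10) -> a = 0; heap: [0-9 ALLOC][10-43 FREE]
Op 2: b = malloc(8) -> b = 10; heap: [0-9 ALLOC][10-17 ALLOC][18-43 FREE]
Op 3: free(b) -> (freed b); heap: [0-9 ALLOC][10-43 FREE]
Op 4: free(a) -> (freed a); heap: [0-43 FREE]
Op 5: c = malloc(13) -> c = 0; heap: [0-12 ALLOC][13-43 FREE]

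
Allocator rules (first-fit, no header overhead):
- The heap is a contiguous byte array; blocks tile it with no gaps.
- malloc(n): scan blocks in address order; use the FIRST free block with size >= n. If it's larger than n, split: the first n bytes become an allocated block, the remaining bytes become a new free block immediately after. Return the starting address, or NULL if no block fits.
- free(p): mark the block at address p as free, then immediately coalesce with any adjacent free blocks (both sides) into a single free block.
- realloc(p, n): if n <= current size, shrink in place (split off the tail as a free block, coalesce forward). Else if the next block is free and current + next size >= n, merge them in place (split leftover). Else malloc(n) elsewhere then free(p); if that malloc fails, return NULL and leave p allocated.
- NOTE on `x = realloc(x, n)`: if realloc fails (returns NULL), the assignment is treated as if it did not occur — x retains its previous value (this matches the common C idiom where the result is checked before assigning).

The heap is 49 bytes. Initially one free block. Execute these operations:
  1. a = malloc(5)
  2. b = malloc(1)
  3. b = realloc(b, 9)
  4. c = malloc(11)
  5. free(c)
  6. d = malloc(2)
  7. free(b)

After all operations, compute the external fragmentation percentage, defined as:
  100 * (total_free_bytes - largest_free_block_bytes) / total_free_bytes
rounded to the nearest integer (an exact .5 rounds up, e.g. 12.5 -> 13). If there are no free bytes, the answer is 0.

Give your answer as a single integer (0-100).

Op 1: a = malloc(5) -> a = 0; heap: [0-4 ALLOC][5-48 FREE]
Op 2: b = malloc(1) -> b = 5; heap: [0-4 ALLOC][5-5 ALLOC][6-48 FREE]
Op 3: b = realloc(b, 9) -> b = 5; heap: [0-4 ALLOC][5-13 ALLOC][14-48 FREE]
Op 4: c = malloc(11) -> c = 14; heap: [0-4 ALLOC][5-13 ALLOC][14-24 ALLOC][25-48 FREE]
Op 5: free(c) -> (freed c); heap: [0-4 ALLOC][5-13 ALLOC][14-48 FREE]
Op 6: d = malloc(2) -> d = 14; heap: [0-4 ALLOC][5-13 ALLOC][14-15 ALLOC][16-48 FREE]
Op 7: free(b) -> (freed b); heap: [0-4 ALLOC][5-13 FREE][14-15 ALLOC][16-48 FREE]
Free blocks: [9 33] total_free=42 largest=33 -> 100*(42-33)/42 = 900/42 ≈ 21.429 -> rounds to 21

Answer: 21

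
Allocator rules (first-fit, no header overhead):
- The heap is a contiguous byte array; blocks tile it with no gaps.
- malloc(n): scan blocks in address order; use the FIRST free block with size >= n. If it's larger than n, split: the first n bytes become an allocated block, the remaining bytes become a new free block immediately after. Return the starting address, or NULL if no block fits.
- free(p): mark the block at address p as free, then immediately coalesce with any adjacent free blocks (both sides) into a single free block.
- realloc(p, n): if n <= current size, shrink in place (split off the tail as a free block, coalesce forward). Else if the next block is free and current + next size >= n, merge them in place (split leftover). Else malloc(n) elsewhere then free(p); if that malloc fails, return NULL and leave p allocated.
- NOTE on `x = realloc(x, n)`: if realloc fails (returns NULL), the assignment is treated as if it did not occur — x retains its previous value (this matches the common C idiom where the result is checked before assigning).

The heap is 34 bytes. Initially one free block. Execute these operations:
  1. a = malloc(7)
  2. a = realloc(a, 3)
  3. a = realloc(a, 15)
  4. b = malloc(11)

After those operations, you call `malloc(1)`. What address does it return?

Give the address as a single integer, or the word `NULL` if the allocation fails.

Op 1: a = malloc(7) -> a = 0; heap: [0-6 ALLOC][7-33 FREE]
Op 2: a = realloc(a, 3) -> a = 0; heap: [0-2 ALLOC][3-33 FREE]
Op 3: a = realloc(a, 15) -> a = 0; heap: [0-14 ALLOC][15-33 FREE]
Op 4: b = malloc(11) -> b = 15; heap: [0-14 ALLOC][15-25 ALLOC][26-33 FREE]
malloc(1): first-fit scan over [0-14 ALLOC][15-25 ALLOC][26-33 FREE] -> 26

Answer: 26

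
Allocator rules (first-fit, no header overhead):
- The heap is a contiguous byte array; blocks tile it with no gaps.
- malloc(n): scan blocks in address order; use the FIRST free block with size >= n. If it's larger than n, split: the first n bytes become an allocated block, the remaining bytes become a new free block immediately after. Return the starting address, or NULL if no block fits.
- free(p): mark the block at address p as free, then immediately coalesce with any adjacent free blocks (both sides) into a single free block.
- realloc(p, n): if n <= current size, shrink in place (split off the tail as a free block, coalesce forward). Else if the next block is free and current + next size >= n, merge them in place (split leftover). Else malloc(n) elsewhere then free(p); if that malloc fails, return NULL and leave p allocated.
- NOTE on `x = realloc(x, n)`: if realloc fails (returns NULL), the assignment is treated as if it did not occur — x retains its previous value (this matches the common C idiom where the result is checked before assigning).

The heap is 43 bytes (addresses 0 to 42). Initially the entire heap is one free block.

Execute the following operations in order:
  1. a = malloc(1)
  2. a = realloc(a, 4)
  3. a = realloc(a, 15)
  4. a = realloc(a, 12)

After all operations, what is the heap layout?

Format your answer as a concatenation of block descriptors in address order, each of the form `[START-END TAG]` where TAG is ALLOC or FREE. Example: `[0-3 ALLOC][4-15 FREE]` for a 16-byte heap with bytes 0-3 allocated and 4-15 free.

Op 1: a = malloc(1) -> a = 0; heap: [0-0 ALLOC][1-42 FREE]
Op 2: a = realloc(a, 4) -> a = 0; heap: [0-3 ALLOC][4-42 FREE]
Op 3: a = realloc(a, 15) -> a = 0; heap: [0-14 ALLOC][15-42 FREE]
Op 4: a = realloc(a, 12) -> a = 0; heap: [0-11 ALLOC][12-42 FREE]

Answer: [0-11 ALLOC][12-42 FREE]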